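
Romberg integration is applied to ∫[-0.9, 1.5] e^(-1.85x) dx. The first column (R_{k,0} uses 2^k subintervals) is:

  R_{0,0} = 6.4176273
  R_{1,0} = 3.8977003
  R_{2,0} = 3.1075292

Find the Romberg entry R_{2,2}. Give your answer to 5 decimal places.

Richardson extrapolation on the trapezoidal column (denominator 4−1=3):
R_{1,1} = (4·3.8977003 − 6.4176273) / 3 = 3.0577246
R_{2,1} = 3.1075292 + (3.1075292 − 3.8977003)/3 = 2.8441388
R_{2,2} = (16·2.8441388 − 3.0577246) / 15 = 2.8298997
(Column j=1 coincides with Simpson's rule on the same nodes.)

2.82990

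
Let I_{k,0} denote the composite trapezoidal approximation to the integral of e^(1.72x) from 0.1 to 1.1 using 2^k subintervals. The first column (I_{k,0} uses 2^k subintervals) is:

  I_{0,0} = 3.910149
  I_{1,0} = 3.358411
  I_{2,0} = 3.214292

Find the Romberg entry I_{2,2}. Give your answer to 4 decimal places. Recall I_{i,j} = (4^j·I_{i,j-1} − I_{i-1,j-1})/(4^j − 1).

Richardson extrapolation on the trapezoidal column (denominator 4−1=3):
I_{1,1} = 3.358411 + (3.358411 − 3.910149)/3 = 3.174498
I_{2,1} = (4·3.214292 − 3.358411) / 3 = 3.166252
I_{2,2} = 3.166252 + (3.166252 − 3.174498)/15 = 3.165702

3.1657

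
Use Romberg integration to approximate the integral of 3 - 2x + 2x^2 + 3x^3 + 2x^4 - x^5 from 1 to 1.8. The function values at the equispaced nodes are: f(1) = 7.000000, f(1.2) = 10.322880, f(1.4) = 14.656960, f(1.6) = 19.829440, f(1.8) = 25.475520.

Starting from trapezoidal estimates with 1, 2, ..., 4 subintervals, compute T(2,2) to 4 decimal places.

T(0,0) (trapezoid, 1 panel, h=0.8000): 12.990208
T(1,0) (trapezoid, 2 panels, h=0.4000): 12.357888
T(2,0) (trapezoid, 4 panels, h=0.2000): 12.209408
T(1,1) = 12.357888 + (12.357888 − 12.990208)/3 = 12.147115
T(2,1) = 12.209408 + (12.209408 − 12.357888)/3 = 12.159915
T(2,2) = 12.159915 + (12.159915 − 12.147115)/15 = 12.160768

12.1608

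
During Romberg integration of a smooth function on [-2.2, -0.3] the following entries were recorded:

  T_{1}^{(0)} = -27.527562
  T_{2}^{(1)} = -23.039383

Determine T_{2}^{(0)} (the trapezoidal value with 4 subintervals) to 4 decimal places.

From T_{2}^{(1)} = (4·T_{2}^{(0)} − T_{1}^{(0)})/3, solve for T_{2}^{(0)}:
4·T_{2}^{(0)} = 3·(-23.039383) + (-27.527562) = -96.645711
T_{2}^{(0)} = -24.161428

-24.1614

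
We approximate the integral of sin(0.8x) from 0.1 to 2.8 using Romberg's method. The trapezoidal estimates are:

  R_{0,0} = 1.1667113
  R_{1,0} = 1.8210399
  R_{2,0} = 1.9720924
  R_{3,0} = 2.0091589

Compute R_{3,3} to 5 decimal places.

2.02145

R_{1,1} = 1.8210399 + (1.8210399 − 1.1667113)/3 = 2.0391494
R_{2,1} = 1.9720924 + (1.9720924 − 1.8210399)/3 = 2.0224432
R_{3,1} = (4·2.0091589 − 1.9720924) / 3 = 2.0215144
R_{2,2} = 2.0224432 + (2.0224432 − 2.0391494)/15 = 2.0213295
R_{3,2} = 2.0215144 + (2.0215144 − 2.0224432)/15 = 2.0214525
R_{3,3} = (64·2.0214525 − 2.0213295) / 63 = 2.0214545
(Column j=1 coincides with Simpson's rule on the same nodes.)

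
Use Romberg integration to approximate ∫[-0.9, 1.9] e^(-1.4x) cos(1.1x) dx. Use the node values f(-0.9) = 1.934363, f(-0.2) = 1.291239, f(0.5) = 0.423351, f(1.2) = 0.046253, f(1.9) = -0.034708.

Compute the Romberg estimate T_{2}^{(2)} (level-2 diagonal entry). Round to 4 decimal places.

1.9033

T_{0}^{(0)} (trapezoid, 1 panel, h=2.8000): 2.659517
T_{1}^{(0)} (trapezoid, 2 panels, h=1.4000): 1.922450
T_{2}^{(0)} (trapezoid, 4 panels, h=0.7000): 1.897469
T_{1}^{(1)} = 1.922450 + (1.922450 − 2.659517)/3 = 1.676761
T_{2}^{(1)} = 1.897469 + (1.897469 − 1.922450)/3 = 1.889142
T_{2}^{(2)} = 1.889142 + (1.889142 − 1.676761)/15 = 1.903301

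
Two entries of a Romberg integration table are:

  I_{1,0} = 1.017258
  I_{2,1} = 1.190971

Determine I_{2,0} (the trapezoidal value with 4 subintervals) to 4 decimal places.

From I_{2,1} = (4·I_{2,0} − I_{1,0})/3, solve for I_{2,0}:
4·I_{2,0} = 3·1.190971 + 1.017258 = 4.590171
I_{2,0} = 1.147543

1.1475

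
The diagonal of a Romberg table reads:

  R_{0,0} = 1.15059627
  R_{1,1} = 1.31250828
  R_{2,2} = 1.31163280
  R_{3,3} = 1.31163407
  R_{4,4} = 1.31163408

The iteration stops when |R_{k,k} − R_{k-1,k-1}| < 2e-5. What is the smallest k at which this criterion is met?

|R_{1,1} − R_{0,0}| = 0.16191201 ≥ 2e-5
|R_{2,2} − R_{1,1}| = 0.00087548 ≥ 2e-5
|R_{3,3} − R_{2,2}| = 0.00000127 < 2e-5

k = 3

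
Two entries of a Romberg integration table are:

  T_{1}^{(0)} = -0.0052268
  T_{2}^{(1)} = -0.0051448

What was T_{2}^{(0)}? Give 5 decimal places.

From T_{2}^{(1)} = (4·T_{2}^{(0)} − T_{1}^{(0)})/3, solve for T_{2}^{(0)}:
4·T_{2}^{(0)} = 3·(-0.0051448) + (-0.0052268) = -0.0206612
T_{2}^{(0)} = -0.0051653

-0.00517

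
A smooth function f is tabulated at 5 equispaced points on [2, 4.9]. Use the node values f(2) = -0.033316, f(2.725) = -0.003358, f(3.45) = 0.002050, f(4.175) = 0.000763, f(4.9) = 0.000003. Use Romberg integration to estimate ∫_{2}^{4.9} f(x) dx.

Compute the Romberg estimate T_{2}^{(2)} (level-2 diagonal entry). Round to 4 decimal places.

-0.0094

T_{0}^{(0)} (trapezoid, 1 panel, h=2.9000): -0.048304
T_{1}^{(0)} (trapezoid, 2 panels, h=1.4500): -0.021179
T_{2}^{(0)} (trapezoid, 4 panels, h=0.7250): -0.012471
T_{1}^{(1)} = -0.021179 + (-0.021179 − (-0.048304))/3 = -0.012137
T_{2}^{(1)} = -0.012471 + (-0.012471 − (-0.021179))/3 = -0.009568
T_{2}^{(2)} = -0.009568 + (-0.009568 − (-0.012137))/15 = -0.009397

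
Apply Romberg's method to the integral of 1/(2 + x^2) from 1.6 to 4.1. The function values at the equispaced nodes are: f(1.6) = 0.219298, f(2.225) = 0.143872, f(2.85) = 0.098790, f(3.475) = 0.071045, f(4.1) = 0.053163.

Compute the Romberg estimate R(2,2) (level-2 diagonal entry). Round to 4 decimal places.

R(0,0) (trapezoid, 1 panel, h=2.5000): 0.340576
R(1,0) (trapezoid, 2 panels, h=1.2500): 0.293776
R(2,0) (trapezoid, 4 panels, h=0.6250): 0.281211
R(1,1) = 0.293776 + (0.293776 − 0.340576)/3 = 0.278176
R(2,1) = 0.281211 + (0.281211 − 0.293776)/3 = 0.277023
R(2,2) = 0.277023 + (0.277023 − 0.278176)/15 = 0.276946

0.2769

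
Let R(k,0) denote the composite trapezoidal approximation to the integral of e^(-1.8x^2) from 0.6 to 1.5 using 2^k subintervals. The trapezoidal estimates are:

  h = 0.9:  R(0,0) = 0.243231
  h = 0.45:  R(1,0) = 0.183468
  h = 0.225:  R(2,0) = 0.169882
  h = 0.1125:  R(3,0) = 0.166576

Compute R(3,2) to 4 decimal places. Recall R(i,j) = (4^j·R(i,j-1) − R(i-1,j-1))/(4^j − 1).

R(2,1) = 0.169882 + (0.169882 − 0.183468)/3 = 0.165353
R(3,1) = 0.166576 + (0.166576 − 0.169882)/3 = 0.165474
R(3,2) = 0.165474 + (0.165474 − 0.165353)/15 = 0.165482

0.1655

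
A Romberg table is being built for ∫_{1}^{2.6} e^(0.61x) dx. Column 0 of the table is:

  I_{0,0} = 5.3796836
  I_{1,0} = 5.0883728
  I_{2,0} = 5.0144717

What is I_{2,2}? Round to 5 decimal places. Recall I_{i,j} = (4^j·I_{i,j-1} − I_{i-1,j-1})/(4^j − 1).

Richardson extrapolation on the trapezoidal column (denominator 4−1=3):
I_{1,1} = 5.0883728 + (5.0883728 − 5.3796836)/3 = 4.9912692
I_{2,1} = 5.0144717 + (5.0144717 − 5.0883728)/3 = 4.9898380
I_{2,2} = (16·4.9898380 − 4.9912692) / 15 = 4.9897426
(Column j=1 coincides with Simpson's rule on the same nodes.)

4.98974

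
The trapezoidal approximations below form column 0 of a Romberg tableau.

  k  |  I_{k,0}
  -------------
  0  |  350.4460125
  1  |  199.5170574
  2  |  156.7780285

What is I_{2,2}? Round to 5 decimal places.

142.08664

I_{1,1} = 199.5170574 + (199.5170574 − 350.4460125)/3 = 149.2074057
I_{2,1} = (4·156.7780285 − 199.5170574) / 3 = 142.5316855
I_{2,2} = 142.5316855 + (142.5316855 − 149.2074057)/15 = 142.0866375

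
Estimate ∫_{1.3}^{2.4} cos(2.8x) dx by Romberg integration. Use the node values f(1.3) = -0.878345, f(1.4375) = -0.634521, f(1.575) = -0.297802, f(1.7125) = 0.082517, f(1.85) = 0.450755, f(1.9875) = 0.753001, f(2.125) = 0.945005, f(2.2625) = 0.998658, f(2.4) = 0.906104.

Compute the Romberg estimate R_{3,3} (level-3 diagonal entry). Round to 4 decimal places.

0.3218

R_{0,0} (trapezoid, 1 panel, h=1.1000): 0.015267
R_{1,0} (trapezoid, 2 panels, h=0.5500): 0.255549
R_{2,0} (trapezoid, 4 panels, h=0.2750): 0.305755
R_{3,0} (trapezoid, 8 panels, h=0.1375): 0.317830
R_{1,1} = 0.255549 + (0.255549 − 0.015267)/3 = 0.335643
R_{2,1} = 0.305755 + (0.305755 − 0.255549)/3 = 0.322490
R_{3,1} = 0.317830 + (0.317830 − 0.305755)/3 = 0.321855
R_{2,2} = 0.322490 + (0.322490 − 0.335643)/15 = 0.321613
R_{3,2} = 0.321855 + (0.321855 − 0.322490)/15 = 0.321813
R_{3,3} = 0.321813 + (0.321813 − 0.321613)/63 = 0.321816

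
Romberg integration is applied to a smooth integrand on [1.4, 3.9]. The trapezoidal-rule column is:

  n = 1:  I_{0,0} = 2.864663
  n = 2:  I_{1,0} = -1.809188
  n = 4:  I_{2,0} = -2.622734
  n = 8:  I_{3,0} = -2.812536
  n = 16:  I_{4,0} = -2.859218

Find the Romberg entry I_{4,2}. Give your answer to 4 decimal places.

Richardson extrapolation on the trapezoidal column (denominator 4−1=3):
I_{3,1} = -2.812536 + (-2.812536 − (-2.622734))/3 = -2.875803
I_{4,1} = -2.859218 + (-2.859218 − (-2.812536))/3 = -2.874779
I_{4,2} = -2.874779 + (-2.874779 − (-2.875803))/15 = -2.874711

-2.8747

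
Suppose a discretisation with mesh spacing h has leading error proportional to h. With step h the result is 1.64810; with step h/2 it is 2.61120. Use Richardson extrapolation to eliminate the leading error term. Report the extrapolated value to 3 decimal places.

Extrapolated value = (2·A(h/2) − A(h)) / (2 − 1)
= (2·2.61120 − 1.64810) / 1
= 3.57430 / 1 = 3.57430

3.574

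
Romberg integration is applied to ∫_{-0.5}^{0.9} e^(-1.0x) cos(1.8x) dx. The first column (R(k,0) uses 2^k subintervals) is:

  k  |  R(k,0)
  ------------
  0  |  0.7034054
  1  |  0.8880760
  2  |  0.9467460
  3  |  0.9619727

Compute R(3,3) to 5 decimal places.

0.96709

Richardson extrapolation on the trapezoidal column (denominator 4−1=3):
R(1,1) = (4·0.8880760 − 0.7034054) / 3 = 0.9496329
R(2,1) = (4·0.9467460 − 0.8880760) / 3 = 0.9663027
R(3,1) = (4·0.9619727 − 0.9467460) / 3 = 0.9670483
R(2,2) = (16·0.9663027 − 0.9496329) / 15 = 0.9674140
R(3,2) = (16·0.9670483 − 0.9663027) / 15 = 0.9670980
R(3,3) = 0.9670980 + (0.9670980 − 0.9674140)/63 = 0.9670930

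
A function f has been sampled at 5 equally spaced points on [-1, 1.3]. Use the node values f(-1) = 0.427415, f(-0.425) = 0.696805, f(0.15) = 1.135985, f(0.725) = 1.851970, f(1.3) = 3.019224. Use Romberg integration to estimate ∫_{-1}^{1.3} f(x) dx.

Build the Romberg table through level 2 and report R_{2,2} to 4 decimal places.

R_{0,0} (trapezoid, 1 panel, h=2.3000): 3.963635
R_{1,0} (trapezoid, 2 panels, h=1.1500): 3.288200
R_{2,0} (trapezoid, 4 panels, h=0.5750): 3.109646
R_{1,1} = 3.288200 + (3.288200 − 3.963635)/3 = 3.063055
R_{2,1} = 3.109646 + (3.109646 − 3.288200)/3 = 3.050128
R_{2,2} = 3.050128 + (3.050128 − 3.063055)/15 = 3.049266

3.0493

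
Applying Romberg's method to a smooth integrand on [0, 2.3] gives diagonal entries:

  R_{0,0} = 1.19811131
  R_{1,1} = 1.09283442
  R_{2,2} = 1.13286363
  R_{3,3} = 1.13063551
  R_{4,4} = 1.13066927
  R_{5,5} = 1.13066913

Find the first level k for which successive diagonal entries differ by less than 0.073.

k = 2

|R_{1,1} − R_{0,0}| = 0.10527689 ≥ 0.073
|R_{2,2} − R_{1,1}| = 0.04002921 < 0.073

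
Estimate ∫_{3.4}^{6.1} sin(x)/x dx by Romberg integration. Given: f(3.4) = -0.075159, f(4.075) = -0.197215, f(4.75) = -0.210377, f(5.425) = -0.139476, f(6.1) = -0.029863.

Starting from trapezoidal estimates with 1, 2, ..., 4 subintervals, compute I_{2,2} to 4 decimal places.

I_{0,0} (trapezoid, 1 panel, h=2.7000): -0.141780
I_{1,0} (trapezoid, 2 panels, h=1.3500): -0.354899
I_{2,0} (trapezoid, 4 panels, h=0.6750): -0.404716
I_{1,1} = -0.354899 + (-0.354899 − (-0.141780))/3 = -0.425939
I_{2,1} = -0.404716 + (-0.404716 − (-0.354899))/3 = -0.421322
I_{2,2} = -0.421322 + (-0.421322 − (-0.425939))/15 = -0.421014

-0.4210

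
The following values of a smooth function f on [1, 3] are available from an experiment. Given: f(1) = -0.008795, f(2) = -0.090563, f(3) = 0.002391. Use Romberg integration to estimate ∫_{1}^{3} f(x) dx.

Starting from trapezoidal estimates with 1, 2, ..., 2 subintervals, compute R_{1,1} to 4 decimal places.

R_{0,0} (trapezoid, 1 panel, h=2.0000): -0.006404
R_{1,0} (trapezoid, 2 panels, h=1.0000): -0.093765
R_{1,1} = -0.093765 + (-0.093765 − (-0.006404))/3 = -0.122885

-0.1229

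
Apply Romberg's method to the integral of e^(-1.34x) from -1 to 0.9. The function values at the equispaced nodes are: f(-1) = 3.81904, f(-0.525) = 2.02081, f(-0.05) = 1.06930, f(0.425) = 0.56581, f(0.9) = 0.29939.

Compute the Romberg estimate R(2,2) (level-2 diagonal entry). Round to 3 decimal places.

2.627

R(0,0) (trapezoid, 1 panel, h=1.9000): 3.91251
R(1,0) (trapezoid, 2 panels, h=0.9500): 2.97209
R(2,0) (trapezoid, 4 panels, h=0.4750): 2.71469
R(1,1) = 2.97209 + (2.97209 − 3.91251)/3 = 2.65862
R(2,1) = 2.71469 + (2.71469 − 2.97209)/3 = 2.62889
R(2,2) = 2.62889 + (2.62889 − 2.65862)/15 = 2.62691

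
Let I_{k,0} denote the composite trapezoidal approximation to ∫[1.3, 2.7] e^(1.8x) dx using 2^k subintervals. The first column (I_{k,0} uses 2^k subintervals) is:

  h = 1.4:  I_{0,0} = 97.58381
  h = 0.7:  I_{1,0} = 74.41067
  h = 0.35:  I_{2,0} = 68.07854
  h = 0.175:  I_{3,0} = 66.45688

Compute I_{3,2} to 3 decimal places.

65.913

I_{2,1} = 68.07854 + (68.07854 − 74.41067)/3 = 65.96783
I_{3,1} = (4·66.45688 − 68.07854) / 3 = 65.91633
I_{3,2} = 65.91633 + (65.91633 − 65.96783)/15 = 65.91290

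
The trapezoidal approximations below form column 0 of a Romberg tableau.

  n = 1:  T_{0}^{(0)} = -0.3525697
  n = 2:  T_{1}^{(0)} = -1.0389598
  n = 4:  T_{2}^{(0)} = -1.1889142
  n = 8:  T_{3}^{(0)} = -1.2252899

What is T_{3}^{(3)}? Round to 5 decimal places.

-1.23732

Richardson extrapolation on the trapezoidal column (denominator 4−1=3):
T_{1}^{(1)} = (4·(-1.0389598) − (-0.3525697)) / 3 = -1.2677565
T_{2}^{(1)} = -1.1889142 + (-1.1889142 − (-1.0389598))/3 = -1.2388990
T_{3}^{(1)} = (4·(-1.2252899) − (-1.1889142)) / 3 = -1.2374151
T_{2}^{(2)} = (16·(-1.2388990) − (-1.2677565)) / 15 = -1.2369752
T_{3}^{(2)} = -1.2374151 + (-1.2374151 − (-1.2388990))/15 = -1.2373162
T_{3}^{(3)} = (64·(-1.2373162) − (-1.2369752)) / 63 = -1.2373216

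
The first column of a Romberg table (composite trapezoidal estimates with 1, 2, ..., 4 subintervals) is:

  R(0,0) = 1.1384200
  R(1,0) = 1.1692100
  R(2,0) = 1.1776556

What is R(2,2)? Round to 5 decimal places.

1.18054

Richardson extrapolation on the trapezoidal column (denominator 4−1=3):
R(1,1) = 1.1692100 + (1.1692100 − 1.1384200)/3 = 1.1794733
R(2,1) = (4·1.1776556 − 1.1692100) / 3 = 1.1804708
R(2,2) = 1.1804708 + (1.1804708 − 1.1794733)/15 = 1.1805373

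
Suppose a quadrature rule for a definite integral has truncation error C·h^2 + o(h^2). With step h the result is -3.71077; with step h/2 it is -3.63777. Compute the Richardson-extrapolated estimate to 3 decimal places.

-3.613

The leading error scales as h^2; refining by a factor of 2 reduces it by 2^2 = 4.
Extrapolated value = (4·A(h/2) − A(h)) / (4 − 1)
= (4·(-3.63777) − (-3.71077)) / 3
= -10.84031 / 3 = -3.61344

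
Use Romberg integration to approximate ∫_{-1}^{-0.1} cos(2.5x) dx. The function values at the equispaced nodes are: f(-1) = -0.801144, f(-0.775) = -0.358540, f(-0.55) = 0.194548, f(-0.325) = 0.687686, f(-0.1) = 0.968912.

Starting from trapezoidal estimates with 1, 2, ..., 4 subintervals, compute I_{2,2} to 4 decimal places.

I_{0,0} (trapezoid, 1 panel, h=0.9000): 0.075496
I_{1,0} (trapezoid, 2 panels, h=0.4500): 0.125294
I_{2,0} (trapezoid, 4 panels, h=0.2250): 0.136705
I_{1,1} = 0.125294 + (0.125294 − 0.075496)/3 = 0.141893
I_{2,1} = 0.136705 + (0.136705 − 0.125294)/3 = 0.140509
I_{2,2} = 0.140509 + (0.140509 − 0.141893)/15 = 0.140417

0.1404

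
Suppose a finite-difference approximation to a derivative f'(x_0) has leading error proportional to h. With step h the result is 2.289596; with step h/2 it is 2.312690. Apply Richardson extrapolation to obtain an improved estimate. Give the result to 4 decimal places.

Extrapolated value = (2·A(h/2) − A(h)) / (2 − 1)
= (2·2.312690 − 2.289596) / 1
= 2.335784 / 1 = 2.335784

2.3358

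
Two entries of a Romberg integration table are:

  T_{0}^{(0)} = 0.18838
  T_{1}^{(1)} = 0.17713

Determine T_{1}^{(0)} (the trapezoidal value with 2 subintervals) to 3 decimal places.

From T_{1}^{(1)} = (4·T_{1}^{(0)} − T_{0}^{(0)})/3, solve for T_{1}^{(0)}:
4·T_{1}^{(0)} = 3·0.17713 + 0.18838 = 0.71977
T_{1}^{(0)} = 0.17994

0.180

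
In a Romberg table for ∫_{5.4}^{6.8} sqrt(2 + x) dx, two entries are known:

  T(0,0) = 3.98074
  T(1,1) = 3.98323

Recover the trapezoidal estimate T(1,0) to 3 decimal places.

3.983

From T(1,1) = (4·T(1,0) − T(0,0))/3, solve for T(1,0):
4·T(1,0) = 3·3.98323 + 3.98074 = 15.93043
T(1,0) = 3.98261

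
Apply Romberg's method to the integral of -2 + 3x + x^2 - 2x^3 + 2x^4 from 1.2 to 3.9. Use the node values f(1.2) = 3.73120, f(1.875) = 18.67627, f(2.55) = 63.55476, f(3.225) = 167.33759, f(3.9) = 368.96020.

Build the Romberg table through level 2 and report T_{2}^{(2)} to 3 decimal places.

279.718

T_{0}^{(0)} (trapezoid, 1 panel, h=2.7000): 503.13339
T_{1}^{(0)} (trapezoid, 2 panels, h=1.3500): 337.36562
T_{2}^{(0)} (trapezoid, 4 panels, h=0.6750): 294.24217
T_{1}^{(1)} = 337.36562 + (337.36562 − 503.13339)/3 = 282.10970
T_{2}^{(1)} = 294.24217 + (294.24217 − 337.36562)/3 = 279.86769
T_{2}^{(2)} = 279.86769 + (279.86769 − 282.10970)/15 = 279.71822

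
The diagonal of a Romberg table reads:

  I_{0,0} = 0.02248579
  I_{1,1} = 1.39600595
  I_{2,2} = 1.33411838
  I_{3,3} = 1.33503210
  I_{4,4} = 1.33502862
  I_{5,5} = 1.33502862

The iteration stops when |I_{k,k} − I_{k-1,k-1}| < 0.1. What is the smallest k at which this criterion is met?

k = 2

|I_{1,1} − I_{0,0}| = 1.37352016 ≥ 0.1
|I_{2,2} − I_{1,1}| = 0.06188757 < 0.1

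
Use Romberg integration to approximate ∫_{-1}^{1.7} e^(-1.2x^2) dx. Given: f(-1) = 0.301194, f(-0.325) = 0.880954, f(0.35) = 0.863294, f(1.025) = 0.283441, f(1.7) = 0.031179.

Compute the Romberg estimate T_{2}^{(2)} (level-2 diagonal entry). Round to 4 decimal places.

1.4984

T_{0}^{(0)} (trapezoid, 1 panel, h=2.7000): 0.448704
T_{1}^{(0)} (trapezoid, 2 panels, h=1.3500): 1.389799
T_{2}^{(0)} (trapezoid, 4 panels, h=0.6750): 1.480866
T_{1}^{(1)} = 1.389799 + (1.389799 − 0.448704)/3 = 1.703497
T_{2}^{(1)} = 1.480866 + (1.480866 − 1.389799)/3 = 1.511222
T_{2}^{(2)} = 1.511222 + (1.511222 − 1.703497)/15 = 1.498404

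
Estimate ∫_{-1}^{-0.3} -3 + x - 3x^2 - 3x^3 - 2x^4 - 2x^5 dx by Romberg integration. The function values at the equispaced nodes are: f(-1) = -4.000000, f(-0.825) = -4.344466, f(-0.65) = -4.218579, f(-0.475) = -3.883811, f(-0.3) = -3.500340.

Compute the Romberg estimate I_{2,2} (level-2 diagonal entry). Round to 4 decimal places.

-2.8500

I_{0,0} (trapezoid, 1 panel, h=0.7000): -2.625119
I_{1,0} (trapezoid, 2 panels, h=0.3500): -2.789062
I_{2,0} (trapezoid, 4 panels, h=0.1750): -2.834480
I_{1,1} = -2.789062 + (-2.789062 − (-2.625119))/3 = -2.843710
I_{2,1} = -2.834480 + (-2.834480 − (-2.789062))/3 = -2.849619
I_{2,2} = -2.849619 + (-2.849619 − (-2.843710))/15 = -2.850013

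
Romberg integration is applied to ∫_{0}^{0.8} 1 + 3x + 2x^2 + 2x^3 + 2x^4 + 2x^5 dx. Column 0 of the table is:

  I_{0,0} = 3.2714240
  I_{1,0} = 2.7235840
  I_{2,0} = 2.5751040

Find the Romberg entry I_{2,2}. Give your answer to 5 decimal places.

Richardson extrapolation on the trapezoidal column (denominator 4−1=3):
I_{1,1} = 2.7235840 + (2.7235840 − 3.2714240)/3 = 2.5409707
I_{2,1} = 2.5751040 + (2.5751040 − 2.7235840)/3 = 2.5256107
I_{2,2} = 2.5256107 + (2.5256107 − 2.5409707)/15 = 2.5245867

2.52459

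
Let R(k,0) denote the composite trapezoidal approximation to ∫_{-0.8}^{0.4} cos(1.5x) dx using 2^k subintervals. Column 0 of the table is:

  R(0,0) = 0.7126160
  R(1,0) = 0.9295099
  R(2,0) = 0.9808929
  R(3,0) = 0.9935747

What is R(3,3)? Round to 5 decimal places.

Richardson extrapolation on the trapezoidal column (denominator 4−1=3):
R(1,1) = (4·0.9295099 − 0.7126160) / 3 = 1.0018079
R(2,1) = 0.9808929 + (0.9808929 − 0.9295099)/3 = 0.9980206
R(3,1) = (4·0.9935747 − 0.9808929) / 3 = 0.9978020
R(2,2) = (16·0.9980206 − 1.0018079) / 15 = 0.9977681
R(3,2) = (16·0.9978020 − 0.9980206) / 15 = 0.9977874
R(3,3) = 0.9977874 + (0.9977874 − 0.9977681)/63 = 0.9977877
(Column j=1 coincides with Simpson's rule on the same nodes.)

0.99779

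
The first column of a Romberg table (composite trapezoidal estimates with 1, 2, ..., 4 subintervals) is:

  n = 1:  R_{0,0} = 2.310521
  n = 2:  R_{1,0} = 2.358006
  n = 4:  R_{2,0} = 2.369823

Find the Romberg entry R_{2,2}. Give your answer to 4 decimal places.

R_{1,1} = 2.358006 + (2.358006 − 2.310521)/3 = 2.373834
R_{2,1} = 2.369823 + (2.369823 − 2.358006)/3 = 2.373762
R_{2,2} = (16·2.373762 − 2.373834) / 15 = 2.373757

2.3738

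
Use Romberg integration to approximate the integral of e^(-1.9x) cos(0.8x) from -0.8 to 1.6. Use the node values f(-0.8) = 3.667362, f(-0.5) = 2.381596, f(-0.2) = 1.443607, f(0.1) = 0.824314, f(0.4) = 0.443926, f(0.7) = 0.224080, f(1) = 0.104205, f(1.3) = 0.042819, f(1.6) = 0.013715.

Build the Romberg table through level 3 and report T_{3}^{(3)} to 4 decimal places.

T_{0}^{(0)} (trapezoid, 1 panel, h=2.4000): 4.417292
T_{1}^{(0)} (trapezoid, 2 panels, h=1.2000): 2.741357
T_{2}^{(0)} (trapezoid, 4 panels, h=0.6000): 2.299366
T_{3}^{(0)} (trapezoid, 8 panels, h=0.3000): 2.191526
T_{1}^{(1)} = 2.741357 + (2.741357 − 4.417292)/3 = 2.182712
T_{2}^{(1)} = 2.299366 + (2.299366 − 2.741357)/3 = 2.152036
T_{3}^{(1)} = 2.191526 + (2.191526 − 2.299366)/3 = 2.155579
T_{2}^{(2)} = 2.152036 + (2.152036 − 2.182712)/15 = 2.149991
T_{3}^{(2)} = 2.155579 + (2.155579 − 2.152036)/15 = 2.155815
T_{3}^{(3)} = 2.155815 + (2.155815 − 2.149991)/63 = 2.155907

2.1559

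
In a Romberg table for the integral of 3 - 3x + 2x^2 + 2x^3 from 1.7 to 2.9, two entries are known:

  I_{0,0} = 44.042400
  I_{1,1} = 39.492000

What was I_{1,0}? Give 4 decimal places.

40.6296

From I_{1,1} = (4·I_{1,0} − I_{0,0})/3, solve for I_{1,0}:
4·I_{1,0} = 3·39.492000 + 44.042400 = 162.518400
I_{1,0} = 40.629600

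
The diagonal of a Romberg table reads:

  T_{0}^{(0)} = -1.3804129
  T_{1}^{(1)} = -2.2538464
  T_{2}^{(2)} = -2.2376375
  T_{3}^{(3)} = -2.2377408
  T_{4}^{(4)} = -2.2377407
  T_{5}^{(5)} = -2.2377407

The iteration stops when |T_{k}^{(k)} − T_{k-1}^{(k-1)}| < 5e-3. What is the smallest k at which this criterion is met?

|T_{1}^{(1)} − T_{0}^{(0)}| = 0.8734335 ≥ 5e-3
|T_{2}^{(2)} − T_{1}^{(1)}| = 0.0162089 ≥ 5e-3
|T_{3}^{(3)} − T_{2}^{(2)}| = 0.0001033 < 5e-3

k = 3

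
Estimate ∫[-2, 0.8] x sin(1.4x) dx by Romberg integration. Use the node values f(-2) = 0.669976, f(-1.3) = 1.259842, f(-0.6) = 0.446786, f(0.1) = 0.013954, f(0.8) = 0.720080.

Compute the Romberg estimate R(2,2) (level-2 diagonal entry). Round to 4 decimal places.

1.7377

R(0,0) (trapezoid, 1 panel, h=2.8000): 1.946078
R(1,0) (trapezoid, 2 panels, h=1.4000): 1.598540
R(2,0) (trapezoid, 4 panels, h=0.7000): 1.690927
R(1,1) = 1.598540 + (1.598540 − 1.946078)/3 = 1.482694
R(2,1) = 1.690927 + (1.690927 − 1.598540)/3 = 1.721723
R(2,2) = 1.721723 + (1.721723 − 1.482694)/15 = 1.737658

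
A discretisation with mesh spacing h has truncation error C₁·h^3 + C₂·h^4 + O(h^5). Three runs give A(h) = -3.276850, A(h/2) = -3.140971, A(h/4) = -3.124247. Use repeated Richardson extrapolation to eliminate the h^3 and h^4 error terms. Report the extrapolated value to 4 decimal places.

-3.1219

First eliminate the h^3 term (factor 2^3 = 8):
  B₁ = (8·(-3.140971) − (-3.276850))/7 = -3.121560
  B₂ = (8·(-3.124247) − (-3.140971))/7 = -3.121858
Then eliminate the h^4 term (factor 2^4 = 16):
  (16·(-3.121858) − (-3.121560))/15 = -3.121878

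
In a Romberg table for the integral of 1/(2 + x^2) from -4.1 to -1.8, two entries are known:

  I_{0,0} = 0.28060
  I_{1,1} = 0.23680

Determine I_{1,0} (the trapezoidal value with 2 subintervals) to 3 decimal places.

0.248

From I_{1,1} = (4·I_{1,0} − I_{0,0})/3, solve for I_{1,0}:
4·I_{1,0} = 3·0.23680 + 0.28060 = 0.99100
I_{1,0} = 0.24775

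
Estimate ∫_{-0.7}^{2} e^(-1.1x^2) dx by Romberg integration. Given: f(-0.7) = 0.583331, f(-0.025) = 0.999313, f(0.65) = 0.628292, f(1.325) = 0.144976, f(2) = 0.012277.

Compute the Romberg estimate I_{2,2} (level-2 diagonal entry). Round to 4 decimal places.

1.4498

I_{0,0} (trapezoid, 1 panel, h=2.7000): 0.804071
I_{1,0} (trapezoid, 2 panels, h=1.3500): 1.250230
I_{2,0} (trapezoid, 4 panels, h=0.6750): 1.397510
I_{1,1} = 1.250230 + (1.250230 − 0.804071)/3 = 1.398950
I_{2,1} = 1.397510 + (1.397510 − 1.250230)/3 = 1.446603
I_{2,2} = 1.446603 + (1.446603 − 1.398950)/15 = 1.449780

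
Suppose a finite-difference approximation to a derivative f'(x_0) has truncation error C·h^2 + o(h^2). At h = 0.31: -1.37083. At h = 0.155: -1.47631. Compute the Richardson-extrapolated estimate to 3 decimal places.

-1.511

The leading error scales as h^2; refining by a factor of 2 reduces it by 2^2 = 4.
Extrapolated value = (4·A(h/2) − A(h)) / (4 − 1)
= (4·(-1.47631) − (-1.37083)) / 3
= -4.53441 / 3 = -1.51147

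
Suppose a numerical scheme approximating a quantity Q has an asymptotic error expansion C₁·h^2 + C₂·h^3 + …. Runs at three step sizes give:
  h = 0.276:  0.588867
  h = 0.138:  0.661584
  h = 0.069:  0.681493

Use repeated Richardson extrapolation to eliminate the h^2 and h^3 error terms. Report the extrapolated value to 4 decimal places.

First eliminate the h^2 term (factor 2^2 = 4):
  B₁ = (4·0.661584 − 0.588867)/3 = 0.685823
  B₂ = (4·0.681493 − 0.661584)/3 = 0.688129
Then eliminate the h^3 term (factor 2^3 = 8):
  (8·0.688129 − 0.685823)/7 = 0.688458

0.6885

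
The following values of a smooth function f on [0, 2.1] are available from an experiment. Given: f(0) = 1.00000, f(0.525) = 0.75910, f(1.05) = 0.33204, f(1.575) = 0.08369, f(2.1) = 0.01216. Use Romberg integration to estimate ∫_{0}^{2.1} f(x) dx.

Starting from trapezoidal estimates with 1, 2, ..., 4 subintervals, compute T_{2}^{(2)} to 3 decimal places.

T_{0}^{(0)} (trapezoid, 1 panel, h=2.1000): 1.06277
T_{1}^{(0)} (trapezoid, 2 panels, h=1.0500): 0.88003
T_{2}^{(0)} (trapezoid, 4 panels, h=0.5250): 0.88248
T_{1}^{(1)} = 0.88003 + (0.88003 − 1.06277)/3 = 0.81912
T_{2}^{(1)} = 0.88248 + (0.88248 − 0.88003)/3 = 0.88330
T_{2}^{(2)} = 0.88330 + (0.88330 − 0.81912)/15 = 0.88758

0.888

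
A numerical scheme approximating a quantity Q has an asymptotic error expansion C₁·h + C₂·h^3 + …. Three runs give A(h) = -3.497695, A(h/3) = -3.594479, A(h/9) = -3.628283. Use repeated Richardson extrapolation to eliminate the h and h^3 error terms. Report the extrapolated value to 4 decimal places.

First eliminate the h term (factor 3^1 = 3):
  B₁ = (3·(-3.594479) − (-3.497695))/2 = -3.642871
  B₂ = (3·(-3.628283) − (-3.594479))/2 = -3.645185
Then eliminate the h^3 term (factor 3^3 = 27):
  (27·(-3.645185) − (-3.642871))/26 = -3.645274

-3.6453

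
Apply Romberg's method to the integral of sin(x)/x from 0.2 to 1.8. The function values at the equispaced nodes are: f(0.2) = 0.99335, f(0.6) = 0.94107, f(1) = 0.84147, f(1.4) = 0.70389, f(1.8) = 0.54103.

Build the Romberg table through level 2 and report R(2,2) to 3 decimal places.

R(0,0) (trapezoid, 1 panel, h=1.6000): 1.22750
R(1,0) (trapezoid, 2 panels, h=0.8000): 1.28693
R(2,0) (trapezoid, 4 panels, h=0.4000): 1.30145
R(1,1) = 1.28693 + (1.28693 − 1.22750)/3 = 1.30674
R(2,1) = 1.30145 + (1.30145 − 1.28693)/3 = 1.30629
R(2,2) = 1.30629 + (1.30629 − 1.30674)/15 = 1.30626

1.306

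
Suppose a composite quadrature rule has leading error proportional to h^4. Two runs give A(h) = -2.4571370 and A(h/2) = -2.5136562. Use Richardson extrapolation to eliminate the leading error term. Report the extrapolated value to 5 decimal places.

-2.51742

Extrapolated value = (16·A(h/2) − A(h)) / (16 − 1)
= (16·(-2.5136562) − (-2.4571370)) / 15
= -37.7613622 / 15 = -2.5174241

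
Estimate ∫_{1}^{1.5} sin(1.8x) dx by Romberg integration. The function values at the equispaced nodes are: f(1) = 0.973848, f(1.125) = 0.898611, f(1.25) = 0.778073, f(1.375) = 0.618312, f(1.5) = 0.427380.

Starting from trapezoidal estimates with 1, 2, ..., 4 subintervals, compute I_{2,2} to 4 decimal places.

I_{0,0} (trapezoid, 1 panel, h=0.5000): 0.350307
I_{1,0} (trapezoid, 2 panels, h=0.2500): 0.369672
I_{2,0} (trapezoid, 4 panels, h=0.1250): 0.374451
I_{1,1} = 0.369672 + (0.369672 − 0.350307)/3 = 0.376127
I_{2,1} = 0.374451 + (0.374451 − 0.369672)/3 = 0.376044
I_{2,2} = 0.376044 + (0.376044 − 0.376127)/15 = 0.376038

0.3760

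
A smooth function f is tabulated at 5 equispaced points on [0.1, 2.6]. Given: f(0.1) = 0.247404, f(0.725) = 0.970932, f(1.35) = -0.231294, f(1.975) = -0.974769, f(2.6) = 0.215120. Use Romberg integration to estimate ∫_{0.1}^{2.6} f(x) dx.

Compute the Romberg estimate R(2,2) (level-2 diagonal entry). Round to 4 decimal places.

0.0094

R(0,0) (trapezoid, 1 panel, h=2.5000): 0.578155
R(1,0) (trapezoid, 2 panels, h=1.2500): -0.000040
R(2,0) (trapezoid, 4 panels, h=0.6250): -0.002418
R(1,1) = -0.000040 + (-0.000040 − 0.578155)/3 = -0.192772
R(2,1) = -0.002418 + (-0.002418 − (-0.000040))/3 = -0.003211
R(2,2) = -0.003211 + (-0.003211 − (-0.192772))/15 = 0.009426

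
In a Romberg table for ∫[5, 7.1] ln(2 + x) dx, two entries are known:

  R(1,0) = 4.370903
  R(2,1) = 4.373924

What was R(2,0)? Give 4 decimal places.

4.3732

From R(2,1) = (4·R(2,0) − R(1,0))/3, solve for R(2,0):
4·R(2,0) = 3·4.373924 + 4.370903 = 17.492675
R(2,0) = 4.373169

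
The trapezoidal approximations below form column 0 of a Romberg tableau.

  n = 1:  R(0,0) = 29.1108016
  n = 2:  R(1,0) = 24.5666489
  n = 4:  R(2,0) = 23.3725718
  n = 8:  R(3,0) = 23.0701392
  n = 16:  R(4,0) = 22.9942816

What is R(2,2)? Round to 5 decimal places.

Richardson extrapolation on the trapezoidal column (denominator 4−1=3):
R(1,1) = 24.5666489 + (24.5666489 − 29.1108016)/3 = 23.0519313
R(2,1) = 23.3725718 + (23.3725718 − 24.5666489)/3 = 22.9745461
R(2,2) = (16·22.9745461 − 23.0519313) / 15 = 22.9693871

22.96939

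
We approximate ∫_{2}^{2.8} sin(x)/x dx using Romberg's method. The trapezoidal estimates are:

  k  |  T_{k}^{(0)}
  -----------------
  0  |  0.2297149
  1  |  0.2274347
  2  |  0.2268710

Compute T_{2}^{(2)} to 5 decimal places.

Richardson extrapolation on the trapezoidal column (denominator 4−1=3):
T_{1}^{(1)} = (4·0.2274347 − 0.2297149) / 3 = 0.2266746
T_{2}^{(1)} = (4·0.2268710 − 0.2274347) / 3 = 0.2266831
T_{2}^{(2)} = 0.2266831 + (0.2266831 − 0.2266746)/15 = 0.2266837
(Column j=1 coincides with Simpson's rule on the same nodes.)

0.22668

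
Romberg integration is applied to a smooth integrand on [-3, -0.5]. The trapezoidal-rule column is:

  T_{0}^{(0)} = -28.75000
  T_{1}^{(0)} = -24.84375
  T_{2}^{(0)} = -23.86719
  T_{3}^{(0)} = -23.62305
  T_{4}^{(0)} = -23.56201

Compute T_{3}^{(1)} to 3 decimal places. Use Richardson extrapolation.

Richardson extrapolation on the trapezoidal column (denominator 4−1=3):
T_{3}^{(1)} = -23.62305 + (-23.62305 − (-23.86719))/3 = -23.54167

-23.542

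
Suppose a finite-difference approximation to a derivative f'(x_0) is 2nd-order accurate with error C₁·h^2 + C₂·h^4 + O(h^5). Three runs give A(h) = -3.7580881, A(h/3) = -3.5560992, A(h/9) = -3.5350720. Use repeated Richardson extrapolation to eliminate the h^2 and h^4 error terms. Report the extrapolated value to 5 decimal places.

-3.53246

First eliminate the h^2 term (factor 3^2 = 9):
  B₁ = (9·(-3.5560992) − (-3.7580881))/8 = -3.5308506
  B₂ = (9·(-3.5350720) − (-3.5560992))/8 = -3.5324436
Then eliminate the h^4 term (factor 3^4 = 81):
  (81·(-3.5324436) − (-3.5308506))/80 = -3.5324635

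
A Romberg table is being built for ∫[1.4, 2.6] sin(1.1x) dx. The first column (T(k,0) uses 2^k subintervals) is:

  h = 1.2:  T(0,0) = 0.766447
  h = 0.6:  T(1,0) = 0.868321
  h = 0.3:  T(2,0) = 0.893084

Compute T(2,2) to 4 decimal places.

T(1,1) = 0.868321 + (0.868321 − 0.766447)/3 = 0.902279
T(2,1) = 0.893084 + (0.893084 − 0.868321)/3 = 0.901338
T(2,2) = (16·0.901338 − 0.902279) / 15 = 0.901275

0.9013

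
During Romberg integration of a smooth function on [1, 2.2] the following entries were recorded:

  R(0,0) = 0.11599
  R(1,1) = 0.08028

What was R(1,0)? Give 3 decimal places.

From R(1,1) = (4·R(1,0) − R(0,0))/3, solve for R(1,0):
4·R(1,0) = 3·0.08028 + 0.11599 = 0.35683
R(1,0) = 0.08921

0.089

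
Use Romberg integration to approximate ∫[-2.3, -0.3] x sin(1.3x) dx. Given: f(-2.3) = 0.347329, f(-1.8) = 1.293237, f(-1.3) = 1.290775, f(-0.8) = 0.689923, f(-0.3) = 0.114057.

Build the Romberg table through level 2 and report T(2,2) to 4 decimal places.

1.8262

T(0,0) (trapezoid, 1 panel, h=2.0000): 0.461386
T(1,0) (trapezoid, 2 panels, h=1.0000): 1.521468
T(2,0) (trapezoid, 4 panels, h=0.5000): 1.752314
T(1,1) = 1.521468 + (1.521468 − 0.461386)/3 = 1.874829
T(2,1) = 1.752314 + (1.752314 − 1.521468)/3 = 1.829263
T(2,2) = 1.829263 + (1.829263 − 1.874829)/15 = 1.826225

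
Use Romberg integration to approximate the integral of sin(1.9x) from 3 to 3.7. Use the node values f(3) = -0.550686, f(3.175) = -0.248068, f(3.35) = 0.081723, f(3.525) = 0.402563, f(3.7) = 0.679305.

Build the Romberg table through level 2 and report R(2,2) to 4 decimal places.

R(0,0) (trapezoid, 1 panel, h=0.7000): 0.045017
R(1,0) (trapezoid, 2 panels, h=0.3500): 0.051111
R(2,0) (trapezoid, 4 panels, h=0.1750): 0.052592
R(1,1) = 0.051111 + (0.051111 − 0.045017)/3 = 0.053142
R(2,1) = 0.052592 + (0.052592 − 0.051111)/3 = 0.053086
R(2,2) = 0.053086 + (0.053086 − 0.053142)/15 = 0.053082

0.0531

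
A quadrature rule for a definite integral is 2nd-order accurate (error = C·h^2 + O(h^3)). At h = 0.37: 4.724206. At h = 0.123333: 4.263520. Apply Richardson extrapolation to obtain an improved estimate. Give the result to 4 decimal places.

4.2059

The leading error scales as h^2; refining by a factor of 3 reduces it by 3^2 = 9.
Extrapolated value = (9·A(h/3) − A(h)) / (9 − 1)
= (9·4.263520 − 4.724206) / 8
= 33.647474 / 8 = 4.205934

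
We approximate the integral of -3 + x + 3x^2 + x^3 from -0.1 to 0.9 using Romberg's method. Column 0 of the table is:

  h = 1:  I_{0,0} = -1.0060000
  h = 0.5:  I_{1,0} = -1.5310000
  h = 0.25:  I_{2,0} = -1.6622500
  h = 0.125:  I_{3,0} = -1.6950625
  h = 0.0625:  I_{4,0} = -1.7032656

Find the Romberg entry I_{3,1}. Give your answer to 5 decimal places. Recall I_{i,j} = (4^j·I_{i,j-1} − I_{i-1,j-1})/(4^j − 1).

Richardson extrapolation on the trapezoidal column (denominator 4−1=3):
I_{3,1} = (4·(-1.6950625) − (-1.6622500)) / 3 = -1.7060000
(Column j=1 coincides with Simpson's rule on the same nodes.)

-1.70600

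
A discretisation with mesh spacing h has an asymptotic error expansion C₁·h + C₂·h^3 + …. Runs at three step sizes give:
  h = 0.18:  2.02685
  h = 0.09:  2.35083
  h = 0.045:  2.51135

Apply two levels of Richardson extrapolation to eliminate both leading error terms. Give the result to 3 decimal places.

First eliminate the h term (factor 2^1 = 2):
  B₁ = (2·2.35083 − 2.02685)/1 = 2.67481
  B₂ = (2·2.51135 − 2.35083)/1 = 2.67187
Then eliminate the h^3 term (factor 2^3 = 8):
  (8·2.67187 − 2.67481)/7 = 2.67145

2.671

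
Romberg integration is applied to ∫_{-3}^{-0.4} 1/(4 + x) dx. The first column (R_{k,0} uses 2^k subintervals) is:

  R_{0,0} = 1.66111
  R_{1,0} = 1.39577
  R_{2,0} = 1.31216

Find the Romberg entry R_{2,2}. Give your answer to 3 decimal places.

R_{1,1} = 1.39577 + (1.39577 − 1.66111)/3 = 1.30732
R_{2,1} = 1.31216 + (1.31216 − 1.39577)/3 = 1.28429
R_{2,2} = (16·1.28429 − 1.30732) / 15 = 1.28275
(Column j=1 coincides with Simpson's rule on the same nodes.)

1.283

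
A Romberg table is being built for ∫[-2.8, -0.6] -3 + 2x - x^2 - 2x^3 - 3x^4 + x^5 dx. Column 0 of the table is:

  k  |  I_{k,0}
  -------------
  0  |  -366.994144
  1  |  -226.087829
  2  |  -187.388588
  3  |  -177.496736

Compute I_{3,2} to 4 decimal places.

Richardson extrapolation on the trapezoidal column (denominator 4−1=3):
I_{2,1} = -187.388588 + (-187.388588 − (-226.087829))/3 = -174.488841
I_{3,1} = -177.496736 + (-177.496736 − (-187.388588))/3 = -174.199452
I_{3,2} = -174.199452 + (-174.199452 − (-174.488841))/15 = -174.180159
(Column j=1 coincides with Simpson's rule on the same nodes.)

-174.1802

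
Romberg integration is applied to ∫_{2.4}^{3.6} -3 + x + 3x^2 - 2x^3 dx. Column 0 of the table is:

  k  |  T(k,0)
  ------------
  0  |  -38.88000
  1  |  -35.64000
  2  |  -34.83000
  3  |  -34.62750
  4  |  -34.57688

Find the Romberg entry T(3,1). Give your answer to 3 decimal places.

-34.560

T(3,1) = (4·(-34.62750) − (-34.83000)) / 3 = -34.56000
(Column j=1 coincides with Simpson's rule on the same nodes.)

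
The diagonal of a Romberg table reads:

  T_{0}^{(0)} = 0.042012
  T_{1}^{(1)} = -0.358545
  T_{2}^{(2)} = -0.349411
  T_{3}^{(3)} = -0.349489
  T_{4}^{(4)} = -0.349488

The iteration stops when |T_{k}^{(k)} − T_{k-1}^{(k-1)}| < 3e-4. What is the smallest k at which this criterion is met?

|T_{1}^{(1)} − T_{0}^{(0)}| = 0.400557 ≥ 3e-4
|T_{2}^{(2)} − T_{1}^{(1)}| = 0.009134 ≥ 3e-4
|T_{3}^{(3)} − T_{2}^{(2)}| = 0.000078 < 3e-4

k = 3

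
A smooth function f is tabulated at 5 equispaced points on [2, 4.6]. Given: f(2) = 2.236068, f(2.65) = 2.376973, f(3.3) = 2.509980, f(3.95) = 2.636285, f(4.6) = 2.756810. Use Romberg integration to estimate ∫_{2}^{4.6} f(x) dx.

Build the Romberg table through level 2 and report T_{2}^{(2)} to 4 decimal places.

T_{0}^{(0)} (trapezoid, 1 panel, h=2.6000): 6.490741
T_{1}^{(0)} (trapezoid, 2 panels, h=1.3000): 6.508345
T_{2}^{(0)} (trapezoid, 4 panels, h=0.6500): 6.512790
T_{1}^{(1)} = 6.508345 + (6.508345 − 6.490741)/3 = 6.514213
T_{2}^{(1)} = 6.512790 + (6.512790 − 6.508345)/3 = 6.514272
T_{2}^{(2)} = 6.514272 + (6.514272 − 6.514213)/15 = 6.514276

6.5143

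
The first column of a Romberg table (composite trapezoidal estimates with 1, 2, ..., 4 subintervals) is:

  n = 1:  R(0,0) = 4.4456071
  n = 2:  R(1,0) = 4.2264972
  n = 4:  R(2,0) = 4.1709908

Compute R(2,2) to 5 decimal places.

R(1,1) = 4.2264972 + (4.2264972 − 4.4456071)/3 = 4.1534606
R(2,1) = (4·4.1709908 − 4.2264972) / 3 = 4.1524887
R(2,2) = 4.1524887 + (4.1524887 − 4.1534606)/15 = 4.1524239

4.15242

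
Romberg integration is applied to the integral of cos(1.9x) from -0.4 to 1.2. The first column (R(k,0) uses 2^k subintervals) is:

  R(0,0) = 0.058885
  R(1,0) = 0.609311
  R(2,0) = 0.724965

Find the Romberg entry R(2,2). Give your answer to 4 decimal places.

0.7616

Richardson extrapolation on the trapezoidal column (denominator 4−1=3):
R(1,1) = 0.609311 + (0.609311 − 0.058885)/3 = 0.792786
R(2,1) = (4·0.724965 − 0.609311) / 3 = 0.763516
R(2,2) = (16·0.763516 − 0.792786) / 15 = 0.761565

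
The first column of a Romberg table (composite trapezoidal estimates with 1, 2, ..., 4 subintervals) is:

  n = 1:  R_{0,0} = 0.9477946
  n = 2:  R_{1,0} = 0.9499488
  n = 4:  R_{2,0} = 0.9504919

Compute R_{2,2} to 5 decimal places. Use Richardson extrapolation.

Richardson extrapolation on the trapezoidal column (denominator 4−1=3):
R_{1,1} = 0.9499488 + (0.9499488 − 0.9477946)/3 = 0.9506669
R_{2,1} = (4·0.9504919 − 0.9499488) / 3 = 0.9506729
R_{2,2} = (16·0.9506729 − 0.9506669) / 15 = 0.9506733
(Column j=1 coincides with Simpson's rule on the same nodes.)

0.95067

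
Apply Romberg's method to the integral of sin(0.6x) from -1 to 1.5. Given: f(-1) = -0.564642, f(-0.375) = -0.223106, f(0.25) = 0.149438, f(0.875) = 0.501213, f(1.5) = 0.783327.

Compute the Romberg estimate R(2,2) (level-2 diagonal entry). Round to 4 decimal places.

0.3395

R(0,0) (trapezoid, 1 panel, h=2.5000): 0.273356
R(1,0) (trapezoid, 2 panels, h=1.2500): 0.323476
R(2,0) (trapezoid, 4 panels, h=0.6250): 0.335555
R(1,1) = 0.323476 + (0.323476 − 0.273356)/3 = 0.340183
R(2,1) = 0.335555 + (0.335555 − 0.323476)/3 = 0.339581
R(2,2) = 0.339581 + (0.339581 − 0.340183)/15 = 0.339541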